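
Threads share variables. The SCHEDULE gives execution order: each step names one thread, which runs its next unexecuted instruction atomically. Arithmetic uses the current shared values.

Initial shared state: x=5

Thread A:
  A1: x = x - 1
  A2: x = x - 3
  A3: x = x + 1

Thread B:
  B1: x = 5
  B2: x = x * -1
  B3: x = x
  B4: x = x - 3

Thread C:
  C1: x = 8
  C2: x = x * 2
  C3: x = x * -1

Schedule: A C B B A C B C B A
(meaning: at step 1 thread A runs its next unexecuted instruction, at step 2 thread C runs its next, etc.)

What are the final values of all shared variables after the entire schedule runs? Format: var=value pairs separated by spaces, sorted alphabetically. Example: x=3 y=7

Step 1: thread A executes A1 (x = x - 1). Shared: x=4. PCs: A@1 B@0 C@0
Step 2: thread C executes C1 (x = 8). Shared: x=8. PCs: A@1 B@0 C@1
Step 3: thread B executes B1 (x = 5). Shared: x=5. PCs: A@1 B@1 C@1
Step 4: thread B executes B2 (x = x * -1). Shared: x=-5. PCs: A@1 B@2 C@1
Step 5: thread A executes A2 (x = x - 3). Shared: x=-8. PCs: A@2 B@2 C@1
Step 6: thread C executes C2 (x = x * 2). Shared: x=-16. PCs: A@2 B@2 C@2
Step 7: thread B executes B3 (x = x). Shared: x=-16. PCs: A@2 B@3 C@2
Step 8: thread C executes C3 (x = x * -1). Shared: x=16. PCs: A@2 B@3 C@3
Step 9: thread B executes B4 (x = x - 3). Shared: x=13. PCs: A@2 B@4 C@3
Step 10: thread A executes A3 (x = x + 1). Shared: x=14. PCs: A@3 B@4 C@3

Answer: x=14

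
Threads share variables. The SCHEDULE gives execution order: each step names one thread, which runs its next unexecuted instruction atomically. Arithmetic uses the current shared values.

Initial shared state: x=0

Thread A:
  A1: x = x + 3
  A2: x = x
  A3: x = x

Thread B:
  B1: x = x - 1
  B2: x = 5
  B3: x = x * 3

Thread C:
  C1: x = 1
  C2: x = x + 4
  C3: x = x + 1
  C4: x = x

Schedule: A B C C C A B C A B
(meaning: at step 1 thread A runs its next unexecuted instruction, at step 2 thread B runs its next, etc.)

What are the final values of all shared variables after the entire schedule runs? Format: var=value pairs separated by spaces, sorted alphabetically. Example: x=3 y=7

Answer: x=15

Derivation:
Step 1: thread A executes A1 (x = x + 3). Shared: x=3. PCs: A@1 B@0 C@0
Step 2: thread B executes B1 (x = x - 1). Shared: x=2. PCs: A@1 B@1 C@0
Step 3: thread C executes C1 (x = 1). Shared: x=1. PCs: A@1 B@1 C@1
Step 4: thread C executes C2 (x = x + 4). Shared: x=5. PCs: A@1 B@1 C@2
Step 5: thread C executes C3 (x = x + 1). Shared: x=6. PCs: A@1 B@1 C@3
Step 6: thread A executes A2 (x = x). Shared: x=6. PCs: A@2 B@1 C@3
Step 7: thread B executes B2 (x = 5). Shared: x=5. PCs: A@2 B@2 C@3
Step 8: thread C executes C4 (x = x). Shared: x=5. PCs: A@2 B@2 C@4
Step 9: thread A executes A3 (x = x). Shared: x=5. PCs: A@3 B@2 C@4
Step 10: thread B executes B3 (x = x * 3). Shared: x=15. PCs: A@3 B@3 C@4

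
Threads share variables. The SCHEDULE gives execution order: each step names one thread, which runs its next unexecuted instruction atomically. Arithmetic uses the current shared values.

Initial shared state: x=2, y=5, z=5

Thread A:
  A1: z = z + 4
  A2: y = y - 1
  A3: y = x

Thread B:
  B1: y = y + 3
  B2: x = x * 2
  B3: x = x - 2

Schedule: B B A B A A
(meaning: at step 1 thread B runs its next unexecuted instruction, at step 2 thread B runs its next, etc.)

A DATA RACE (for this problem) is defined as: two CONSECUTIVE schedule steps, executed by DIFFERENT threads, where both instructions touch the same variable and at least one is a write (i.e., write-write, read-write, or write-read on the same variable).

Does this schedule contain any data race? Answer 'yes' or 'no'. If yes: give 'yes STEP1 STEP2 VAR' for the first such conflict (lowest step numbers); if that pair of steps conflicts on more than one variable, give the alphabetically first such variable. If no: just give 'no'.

Steps 1,2: same thread (B). No race.
Steps 2,3: B(r=x,w=x) vs A(r=z,w=z). No conflict.
Steps 3,4: A(r=z,w=z) vs B(r=x,w=x). No conflict.
Steps 4,5: B(r=x,w=x) vs A(r=y,w=y). No conflict.
Steps 5,6: same thread (A). No race.

Answer: no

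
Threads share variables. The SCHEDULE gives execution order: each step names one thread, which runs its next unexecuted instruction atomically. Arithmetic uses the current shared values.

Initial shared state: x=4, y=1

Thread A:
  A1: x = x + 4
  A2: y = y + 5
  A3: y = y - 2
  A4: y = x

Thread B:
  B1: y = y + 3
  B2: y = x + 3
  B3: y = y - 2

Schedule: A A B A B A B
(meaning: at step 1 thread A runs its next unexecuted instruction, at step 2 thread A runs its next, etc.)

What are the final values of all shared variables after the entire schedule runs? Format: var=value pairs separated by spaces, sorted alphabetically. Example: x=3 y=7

Step 1: thread A executes A1 (x = x + 4). Shared: x=8 y=1. PCs: A@1 B@0
Step 2: thread A executes A2 (y = y + 5). Shared: x=8 y=6. PCs: A@2 B@0
Step 3: thread B executes B1 (y = y + 3). Shared: x=8 y=9. PCs: A@2 B@1
Step 4: thread A executes A3 (y = y - 2). Shared: x=8 y=7. PCs: A@3 B@1
Step 5: thread B executes B2 (y = x + 3). Shared: x=8 y=11. PCs: A@3 B@2
Step 6: thread A executes A4 (y = x). Shared: x=8 y=8. PCs: A@4 B@2
Step 7: thread B executes B3 (y = y - 2). Shared: x=8 y=6. PCs: A@4 B@3

Answer: x=8 y=6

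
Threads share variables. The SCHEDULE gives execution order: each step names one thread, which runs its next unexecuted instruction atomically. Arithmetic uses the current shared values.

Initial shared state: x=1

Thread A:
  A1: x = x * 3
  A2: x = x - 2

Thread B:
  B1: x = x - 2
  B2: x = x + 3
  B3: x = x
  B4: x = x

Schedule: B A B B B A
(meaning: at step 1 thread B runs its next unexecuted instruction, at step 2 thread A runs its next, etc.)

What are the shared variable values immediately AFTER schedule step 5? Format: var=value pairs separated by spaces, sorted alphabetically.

Answer: x=0

Derivation:
Step 1: thread B executes B1 (x = x - 2). Shared: x=-1. PCs: A@0 B@1
Step 2: thread A executes A1 (x = x * 3). Shared: x=-3. PCs: A@1 B@1
Step 3: thread B executes B2 (x = x + 3). Shared: x=0. PCs: A@1 B@2
Step 4: thread B executes B3 (x = x). Shared: x=0. PCs: A@1 B@3
Step 5: thread B executes B4 (x = x). Shared: x=0. PCs: A@1 B@4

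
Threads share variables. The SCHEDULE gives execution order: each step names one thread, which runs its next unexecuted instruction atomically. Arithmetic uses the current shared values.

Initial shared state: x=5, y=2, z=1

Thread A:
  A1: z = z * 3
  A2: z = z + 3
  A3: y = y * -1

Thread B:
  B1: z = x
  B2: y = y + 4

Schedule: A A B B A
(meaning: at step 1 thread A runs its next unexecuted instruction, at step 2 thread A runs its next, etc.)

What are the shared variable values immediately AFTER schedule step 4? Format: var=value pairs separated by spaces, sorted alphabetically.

Step 1: thread A executes A1 (z = z * 3). Shared: x=5 y=2 z=3. PCs: A@1 B@0
Step 2: thread A executes A2 (z = z + 3). Shared: x=5 y=2 z=6. PCs: A@2 B@0
Step 3: thread B executes B1 (z = x). Shared: x=5 y=2 z=5. PCs: A@2 B@1
Step 4: thread B executes B2 (y = y + 4). Shared: x=5 y=6 z=5. PCs: A@2 B@2

Answer: x=5 y=6 z=5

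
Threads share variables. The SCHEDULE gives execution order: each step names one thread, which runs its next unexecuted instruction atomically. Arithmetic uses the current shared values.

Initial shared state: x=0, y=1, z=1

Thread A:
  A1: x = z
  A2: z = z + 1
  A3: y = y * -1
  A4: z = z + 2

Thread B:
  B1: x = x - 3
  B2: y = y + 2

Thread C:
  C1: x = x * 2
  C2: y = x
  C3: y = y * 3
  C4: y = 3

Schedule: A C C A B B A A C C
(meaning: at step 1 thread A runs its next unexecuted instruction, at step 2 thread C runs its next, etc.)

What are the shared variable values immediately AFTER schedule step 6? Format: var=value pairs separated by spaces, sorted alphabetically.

Step 1: thread A executes A1 (x = z). Shared: x=1 y=1 z=1. PCs: A@1 B@0 C@0
Step 2: thread C executes C1 (x = x * 2). Shared: x=2 y=1 z=1. PCs: A@1 B@0 C@1
Step 3: thread C executes C2 (y = x). Shared: x=2 y=2 z=1. PCs: A@1 B@0 C@2
Step 4: thread A executes A2 (z = z + 1). Shared: x=2 y=2 z=2. PCs: A@2 B@0 C@2
Step 5: thread B executes B1 (x = x - 3). Shared: x=-1 y=2 z=2. PCs: A@2 B@1 C@2
Step 6: thread B executes B2 (y = y + 2). Shared: x=-1 y=4 z=2. PCs: A@2 B@2 C@2

Answer: x=-1 y=4 z=2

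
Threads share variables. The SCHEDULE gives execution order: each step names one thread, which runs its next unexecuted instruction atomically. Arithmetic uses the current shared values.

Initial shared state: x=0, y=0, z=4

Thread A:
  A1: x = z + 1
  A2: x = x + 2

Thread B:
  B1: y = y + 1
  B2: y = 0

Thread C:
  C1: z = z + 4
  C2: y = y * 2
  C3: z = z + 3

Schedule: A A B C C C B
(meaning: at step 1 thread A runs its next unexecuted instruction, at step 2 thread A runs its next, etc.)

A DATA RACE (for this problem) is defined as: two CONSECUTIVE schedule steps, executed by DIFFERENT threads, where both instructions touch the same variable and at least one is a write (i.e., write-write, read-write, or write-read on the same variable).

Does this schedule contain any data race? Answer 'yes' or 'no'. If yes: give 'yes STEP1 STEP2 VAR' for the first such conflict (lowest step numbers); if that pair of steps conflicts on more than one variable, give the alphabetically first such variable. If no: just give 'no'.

Answer: no

Derivation:
Steps 1,2: same thread (A). No race.
Steps 2,3: A(r=x,w=x) vs B(r=y,w=y). No conflict.
Steps 3,4: B(r=y,w=y) vs C(r=z,w=z). No conflict.
Steps 4,5: same thread (C). No race.
Steps 5,6: same thread (C). No race.
Steps 6,7: C(r=z,w=z) vs B(r=-,w=y). No conflict.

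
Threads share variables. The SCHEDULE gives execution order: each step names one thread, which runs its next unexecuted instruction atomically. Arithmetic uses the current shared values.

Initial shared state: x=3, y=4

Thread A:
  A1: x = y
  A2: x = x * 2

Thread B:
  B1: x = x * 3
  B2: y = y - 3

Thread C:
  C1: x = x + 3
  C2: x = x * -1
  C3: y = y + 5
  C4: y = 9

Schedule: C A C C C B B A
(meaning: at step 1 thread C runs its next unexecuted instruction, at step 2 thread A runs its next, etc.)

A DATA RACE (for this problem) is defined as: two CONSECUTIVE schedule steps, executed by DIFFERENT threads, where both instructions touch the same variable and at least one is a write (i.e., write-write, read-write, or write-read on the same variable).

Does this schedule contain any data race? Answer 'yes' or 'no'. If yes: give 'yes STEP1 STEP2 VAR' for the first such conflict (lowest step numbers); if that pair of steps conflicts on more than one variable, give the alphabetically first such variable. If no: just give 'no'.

Steps 1,2: C(x = x + 3) vs A(x = y). RACE on x (W-W).
Steps 2,3: A(x = y) vs C(x = x * -1). RACE on x (W-W).
Steps 3,4: same thread (C). No race.
Steps 4,5: same thread (C). No race.
Steps 5,6: C(r=-,w=y) vs B(r=x,w=x). No conflict.
Steps 6,7: same thread (B). No race.
Steps 7,8: B(r=y,w=y) vs A(r=x,w=x). No conflict.
First conflict at steps 1,2.

Answer: yes 1 2 x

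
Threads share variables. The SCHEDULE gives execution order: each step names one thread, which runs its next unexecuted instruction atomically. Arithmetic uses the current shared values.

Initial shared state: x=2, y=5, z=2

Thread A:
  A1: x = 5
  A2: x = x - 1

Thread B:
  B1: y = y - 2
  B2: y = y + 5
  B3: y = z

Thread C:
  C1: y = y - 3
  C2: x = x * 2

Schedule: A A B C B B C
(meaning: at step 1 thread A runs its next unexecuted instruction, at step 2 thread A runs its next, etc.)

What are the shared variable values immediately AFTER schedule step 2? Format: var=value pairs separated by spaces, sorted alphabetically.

Step 1: thread A executes A1 (x = 5). Shared: x=5 y=5 z=2. PCs: A@1 B@0 C@0
Step 2: thread A executes A2 (x = x - 1). Shared: x=4 y=5 z=2. PCs: A@2 B@0 C@0

Answer: x=4 y=5 z=2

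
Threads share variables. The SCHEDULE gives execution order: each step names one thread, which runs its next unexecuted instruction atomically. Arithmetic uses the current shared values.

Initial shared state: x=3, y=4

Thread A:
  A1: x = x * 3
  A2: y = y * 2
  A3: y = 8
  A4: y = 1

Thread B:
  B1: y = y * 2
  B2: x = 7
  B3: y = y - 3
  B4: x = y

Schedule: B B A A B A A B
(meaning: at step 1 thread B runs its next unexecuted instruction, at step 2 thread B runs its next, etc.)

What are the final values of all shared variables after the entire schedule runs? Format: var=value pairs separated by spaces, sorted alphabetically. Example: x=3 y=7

Step 1: thread B executes B1 (y = y * 2). Shared: x=3 y=8. PCs: A@0 B@1
Step 2: thread B executes B2 (x = 7). Shared: x=7 y=8. PCs: A@0 B@2
Step 3: thread A executes A1 (x = x * 3). Shared: x=21 y=8. PCs: A@1 B@2
Step 4: thread A executes A2 (y = y * 2). Shared: x=21 y=16. PCs: A@2 B@2
Step 5: thread B executes B3 (y = y - 3). Shared: x=21 y=13. PCs: A@2 B@3
Step 6: thread A executes A3 (y = 8). Shared: x=21 y=8. PCs: A@3 B@3
Step 7: thread A executes A4 (y = 1). Shared: x=21 y=1. PCs: A@4 B@3
Step 8: thread B executes B4 (x = y). Shared: x=1 y=1. PCs: A@4 B@4

Answer: x=1 y=1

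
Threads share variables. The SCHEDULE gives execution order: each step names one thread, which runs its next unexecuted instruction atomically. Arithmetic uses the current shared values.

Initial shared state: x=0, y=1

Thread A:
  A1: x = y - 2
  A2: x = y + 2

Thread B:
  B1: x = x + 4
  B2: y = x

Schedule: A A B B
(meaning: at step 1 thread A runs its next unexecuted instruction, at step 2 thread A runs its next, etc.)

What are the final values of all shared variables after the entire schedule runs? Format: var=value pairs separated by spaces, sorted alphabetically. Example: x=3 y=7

Answer: x=7 y=7

Derivation:
Step 1: thread A executes A1 (x = y - 2). Shared: x=-1 y=1. PCs: A@1 B@0
Step 2: thread A executes A2 (x = y + 2). Shared: x=3 y=1. PCs: A@2 B@0
Step 3: thread B executes B1 (x = x + 4). Shared: x=7 y=1. PCs: A@2 B@1
Step 4: thread B executes B2 (y = x). Shared: x=7 y=7. PCs: A@2 B@2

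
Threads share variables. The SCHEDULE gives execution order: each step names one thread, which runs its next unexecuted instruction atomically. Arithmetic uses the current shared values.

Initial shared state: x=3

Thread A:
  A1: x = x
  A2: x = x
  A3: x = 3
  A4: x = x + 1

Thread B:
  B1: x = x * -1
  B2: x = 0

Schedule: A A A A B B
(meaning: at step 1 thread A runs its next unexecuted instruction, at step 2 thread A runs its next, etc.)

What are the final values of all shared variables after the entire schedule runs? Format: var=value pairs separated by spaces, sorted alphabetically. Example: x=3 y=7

Answer: x=0

Derivation:
Step 1: thread A executes A1 (x = x). Shared: x=3. PCs: A@1 B@0
Step 2: thread A executes A2 (x = x). Shared: x=3. PCs: A@2 B@0
Step 3: thread A executes A3 (x = 3). Shared: x=3. PCs: A@3 B@0
Step 4: thread A executes A4 (x = x + 1). Shared: x=4. PCs: A@4 B@0
Step 5: thread B executes B1 (x = x * -1). Shared: x=-4. PCs: A@4 B@1
Step 6: thread B executes B2 (x = 0). Shared: x=0. PCs: A@4 B@2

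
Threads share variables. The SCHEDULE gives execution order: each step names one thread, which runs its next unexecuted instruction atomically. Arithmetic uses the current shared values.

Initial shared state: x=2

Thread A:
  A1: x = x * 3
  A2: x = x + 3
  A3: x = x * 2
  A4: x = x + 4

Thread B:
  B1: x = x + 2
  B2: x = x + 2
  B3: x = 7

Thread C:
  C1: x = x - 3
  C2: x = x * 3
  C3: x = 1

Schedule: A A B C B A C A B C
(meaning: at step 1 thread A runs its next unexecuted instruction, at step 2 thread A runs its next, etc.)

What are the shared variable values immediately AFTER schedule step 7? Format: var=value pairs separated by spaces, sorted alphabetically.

Answer: x=60

Derivation:
Step 1: thread A executes A1 (x = x * 3). Shared: x=6. PCs: A@1 B@0 C@0
Step 2: thread A executes A2 (x = x + 3). Shared: x=9. PCs: A@2 B@0 C@0
Step 3: thread B executes B1 (x = x + 2). Shared: x=11. PCs: A@2 B@1 C@0
Step 4: thread C executes C1 (x = x - 3). Shared: x=8. PCs: A@2 B@1 C@1
Step 5: thread B executes B2 (x = x + 2). Shared: x=10. PCs: A@2 B@2 C@1
Step 6: thread A executes A3 (x = x * 2). Shared: x=20. PCs: A@3 B@2 C@1
Step 7: thread C executes C2 (x = x * 3). Shared: x=60. PCs: A@3 B@2 C@2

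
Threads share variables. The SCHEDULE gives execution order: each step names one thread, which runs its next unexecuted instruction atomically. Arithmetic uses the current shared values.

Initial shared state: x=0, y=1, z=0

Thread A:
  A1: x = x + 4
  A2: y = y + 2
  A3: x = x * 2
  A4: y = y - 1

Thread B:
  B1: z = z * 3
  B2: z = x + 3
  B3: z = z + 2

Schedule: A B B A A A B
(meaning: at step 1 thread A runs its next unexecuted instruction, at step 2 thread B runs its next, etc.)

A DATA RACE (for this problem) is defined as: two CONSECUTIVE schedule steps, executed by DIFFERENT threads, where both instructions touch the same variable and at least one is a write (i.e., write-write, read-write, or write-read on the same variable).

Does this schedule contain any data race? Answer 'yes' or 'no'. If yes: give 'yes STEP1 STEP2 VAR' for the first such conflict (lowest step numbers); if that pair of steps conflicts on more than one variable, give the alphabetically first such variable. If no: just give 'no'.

Answer: no

Derivation:
Steps 1,2: A(r=x,w=x) vs B(r=z,w=z). No conflict.
Steps 2,3: same thread (B). No race.
Steps 3,4: B(r=x,w=z) vs A(r=y,w=y). No conflict.
Steps 4,5: same thread (A). No race.
Steps 5,6: same thread (A). No race.
Steps 6,7: A(r=y,w=y) vs B(r=z,w=z). No conflict.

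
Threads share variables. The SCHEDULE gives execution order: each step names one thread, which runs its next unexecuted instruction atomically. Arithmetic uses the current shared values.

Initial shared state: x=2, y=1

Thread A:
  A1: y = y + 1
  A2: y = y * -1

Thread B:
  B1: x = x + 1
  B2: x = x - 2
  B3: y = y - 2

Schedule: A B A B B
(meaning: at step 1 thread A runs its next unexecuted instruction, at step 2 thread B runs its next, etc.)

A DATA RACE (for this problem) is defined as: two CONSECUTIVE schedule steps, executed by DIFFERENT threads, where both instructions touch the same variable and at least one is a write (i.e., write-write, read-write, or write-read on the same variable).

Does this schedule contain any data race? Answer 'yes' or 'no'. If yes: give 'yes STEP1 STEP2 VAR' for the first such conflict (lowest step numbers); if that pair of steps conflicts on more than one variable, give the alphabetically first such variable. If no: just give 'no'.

Answer: no

Derivation:
Steps 1,2: A(r=y,w=y) vs B(r=x,w=x). No conflict.
Steps 2,3: B(r=x,w=x) vs A(r=y,w=y). No conflict.
Steps 3,4: A(r=y,w=y) vs B(r=x,w=x). No conflict.
Steps 4,5: same thread (B). No race.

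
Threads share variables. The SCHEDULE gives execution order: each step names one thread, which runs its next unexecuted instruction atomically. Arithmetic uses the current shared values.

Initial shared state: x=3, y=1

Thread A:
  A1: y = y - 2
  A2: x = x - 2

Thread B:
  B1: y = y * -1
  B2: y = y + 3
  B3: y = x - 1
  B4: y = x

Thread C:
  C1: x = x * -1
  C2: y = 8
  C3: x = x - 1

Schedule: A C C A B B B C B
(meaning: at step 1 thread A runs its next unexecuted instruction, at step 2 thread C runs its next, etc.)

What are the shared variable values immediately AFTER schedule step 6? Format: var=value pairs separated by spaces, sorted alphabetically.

Step 1: thread A executes A1 (y = y - 2). Shared: x=3 y=-1. PCs: A@1 B@0 C@0
Step 2: thread C executes C1 (x = x * -1). Shared: x=-3 y=-1. PCs: A@1 B@0 C@1
Step 3: thread C executes C2 (y = 8). Shared: x=-3 y=8. PCs: A@1 B@0 C@2
Step 4: thread A executes A2 (x = x - 2). Shared: x=-5 y=8. PCs: A@2 B@0 C@2
Step 5: thread B executes B1 (y = y * -1). Shared: x=-5 y=-8. PCs: A@2 B@1 C@2
Step 6: thread B executes B2 (y = y + 3). Shared: x=-5 y=-5. PCs: A@2 B@2 C@2

Answer: x=-5 y=-5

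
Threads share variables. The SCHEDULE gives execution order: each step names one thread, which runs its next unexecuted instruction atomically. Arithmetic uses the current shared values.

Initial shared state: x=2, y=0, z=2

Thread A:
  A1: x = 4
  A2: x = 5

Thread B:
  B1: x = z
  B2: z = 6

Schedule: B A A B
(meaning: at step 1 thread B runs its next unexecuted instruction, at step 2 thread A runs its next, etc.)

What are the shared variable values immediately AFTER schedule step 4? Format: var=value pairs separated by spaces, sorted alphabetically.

Step 1: thread B executes B1 (x = z). Shared: x=2 y=0 z=2. PCs: A@0 B@1
Step 2: thread A executes A1 (x = 4). Shared: x=4 y=0 z=2. PCs: A@1 B@1
Step 3: thread A executes A2 (x = 5). Shared: x=5 y=0 z=2. PCs: A@2 B@1
Step 4: thread B executes B2 (z = 6). Shared: x=5 y=0 z=6. PCs: A@2 B@2

Answer: x=5 y=0 z=6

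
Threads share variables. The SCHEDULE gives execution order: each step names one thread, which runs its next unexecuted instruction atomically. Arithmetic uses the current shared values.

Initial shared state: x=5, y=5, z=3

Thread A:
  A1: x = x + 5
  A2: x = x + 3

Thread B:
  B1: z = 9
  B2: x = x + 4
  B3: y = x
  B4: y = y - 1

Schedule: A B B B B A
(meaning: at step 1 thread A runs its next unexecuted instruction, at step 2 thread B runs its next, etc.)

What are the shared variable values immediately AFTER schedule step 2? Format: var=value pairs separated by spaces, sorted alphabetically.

Step 1: thread A executes A1 (x = x + 5). Shared: x=10 y=5 z=3. PCs: A@1 B@0
Step 2: thread B executes B1 (z = 9). Shared: x=10 y=5 z=9. PCs: A@1 B@1

Answer: x=10 y=5 z=9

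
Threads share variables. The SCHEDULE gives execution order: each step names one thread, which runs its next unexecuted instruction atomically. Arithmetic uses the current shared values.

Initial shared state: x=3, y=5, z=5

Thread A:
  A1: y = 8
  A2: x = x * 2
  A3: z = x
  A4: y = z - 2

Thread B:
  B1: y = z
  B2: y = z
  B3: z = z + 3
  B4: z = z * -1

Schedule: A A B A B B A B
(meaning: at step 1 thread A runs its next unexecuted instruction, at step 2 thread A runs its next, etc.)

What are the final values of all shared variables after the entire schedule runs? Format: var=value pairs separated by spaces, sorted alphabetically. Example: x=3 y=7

Step 1: thread A executes A1 (y = 8). Shared: x=3 y=8 z=5. PCs: A@1 B@0
Step 2: thread A executes A2 (x = x * 2). Shared: x=6 y=8 z=5. PCs: A@2 B@0
Step 3: thread B executes B1 (y = z). Shared: x=6 y=5 z=5. PCs: A@2 B@1
Step 4: thread A executes A3 (z = x). Shared: x=6 y=5 z=6. PCs: A@3 B@1
Step 5: thread B executes B2 (y = z). Shared: x=6 y=6 z=6. PCs: A@3 B@2
Step 6: thread B executes B3 (z = z + 3). Shared: x=6 y=6 z=9. PCs: A@3 B@3
Step 7: thread A executes A4 (y = z - 2). Shared: x=6 y=7 z=9. PCs: A@4 B@3
Step 8: thread B executes B4 (z = z * -1). Shared: x=6 y=7 z=-9. PCs: A@4 B@4

Answer: x=6 y=7 z=-9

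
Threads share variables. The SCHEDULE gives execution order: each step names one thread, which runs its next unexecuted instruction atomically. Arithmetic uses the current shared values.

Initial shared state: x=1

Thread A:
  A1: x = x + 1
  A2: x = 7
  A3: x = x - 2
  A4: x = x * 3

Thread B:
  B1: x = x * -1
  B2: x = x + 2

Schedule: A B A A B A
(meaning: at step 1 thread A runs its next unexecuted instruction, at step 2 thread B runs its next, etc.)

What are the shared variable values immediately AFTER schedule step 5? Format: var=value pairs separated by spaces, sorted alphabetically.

Answer: x=7

Derivation:
Step 1: thread A executes A1 (x = x + 1). Shared: x=2. PCs: A@1 B@0
Step 2: thread B executes B1 (x = x * -1). Shared: x=-2. PCs: A@1 B@1
Step 3: thread A executes A2 (x = 7). Shared: x=7. PCs: A@2 B@1
Step 4: thread A executes A3 (x = x - 2). Shared: x=5. PCs: A@3 B@1
Step 5: thread B executes B2 (x = x + 2). Shared: x=7. PCs: A@3 B@2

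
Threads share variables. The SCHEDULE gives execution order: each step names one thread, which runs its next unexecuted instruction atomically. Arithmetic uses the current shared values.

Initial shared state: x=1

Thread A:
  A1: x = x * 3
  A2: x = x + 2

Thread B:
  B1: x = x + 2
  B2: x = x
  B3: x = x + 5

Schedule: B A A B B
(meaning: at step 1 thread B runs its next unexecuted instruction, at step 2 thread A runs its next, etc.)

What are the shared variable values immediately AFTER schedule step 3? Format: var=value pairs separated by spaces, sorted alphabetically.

Answer: x=11

Derivation:
Step 1: thread B executes B1 (x = x + 2). Shared: x=3. PCs: A@0 B@1
Step 2: thread A executes A1 (x = x * 3). Shared: x=9. PCs: A@1 B@1
Step 3: thread A executes A2 (x = x + 2). Shared: x=11. PCs: A@2 B@1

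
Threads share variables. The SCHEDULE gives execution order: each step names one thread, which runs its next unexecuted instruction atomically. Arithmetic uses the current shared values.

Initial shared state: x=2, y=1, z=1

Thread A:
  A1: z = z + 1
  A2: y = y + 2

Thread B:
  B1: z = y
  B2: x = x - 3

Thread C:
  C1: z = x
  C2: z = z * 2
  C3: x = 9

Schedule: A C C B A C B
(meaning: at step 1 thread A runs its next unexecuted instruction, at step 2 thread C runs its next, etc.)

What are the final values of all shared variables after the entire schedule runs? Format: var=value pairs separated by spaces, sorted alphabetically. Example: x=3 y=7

Answer: x=6 y=3 z=1

Derivation:
Step 1: thread A executes A1 (z = z + 1). Shared: x=2 y=1 z=2. PCs: A@1 B@0 C@0
Step 2: thread C executes C1 (z = x). Shared: x=2 y=1 z=2. PCs: A@1 B@0 C@1
Step 3: thread C executes C2 (z = z * 2). Shared: x=2 y=1 z=4. PCs: A@1 B@0 C@2
Step 4: thread B executes B1 (z = y). Shared: x=2 y=1 z=1. PCs: A@1 B@1 C@2
Step 5: thread A executes A2 (y = y + 2). Shared: x=2 y=3 z=1. PCs: A@2 B@1 C@2
Step 6: thread C executes C3 (x = 9). Shared: x=9 y=3 z=1. PCs: A@2 B@1 C@3
Step 7: thread B executes B2 (x = x - 3). Shared: x=6 y=3 z=1. PCs: A@2 B@2 C@3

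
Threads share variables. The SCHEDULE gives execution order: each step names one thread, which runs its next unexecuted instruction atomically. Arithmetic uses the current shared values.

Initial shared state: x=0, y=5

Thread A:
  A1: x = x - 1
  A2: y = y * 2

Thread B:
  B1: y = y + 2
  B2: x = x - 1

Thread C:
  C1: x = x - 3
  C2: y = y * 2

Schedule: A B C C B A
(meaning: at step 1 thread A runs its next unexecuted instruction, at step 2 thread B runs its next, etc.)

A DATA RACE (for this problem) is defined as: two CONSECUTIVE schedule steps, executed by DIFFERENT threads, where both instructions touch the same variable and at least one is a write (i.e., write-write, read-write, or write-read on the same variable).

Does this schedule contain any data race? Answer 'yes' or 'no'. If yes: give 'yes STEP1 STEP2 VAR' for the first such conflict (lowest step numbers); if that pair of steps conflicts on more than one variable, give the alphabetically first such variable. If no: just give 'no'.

Steps 1,2: A(r=x,w=x) vs B(r=y,w=y). No conflict.
Steps 2,3: B(r=y,w=y) vs C(r=x,w=x). No conflict.
Steps 3,4: same thread (C). No race.
Steps 4,5: C(r=y,w=y) vs B(r=x,w=x). No conflict.
Steps 5,6: B(r=x,w=x) vs A(r=y,w=y). No conflict.

Answer: no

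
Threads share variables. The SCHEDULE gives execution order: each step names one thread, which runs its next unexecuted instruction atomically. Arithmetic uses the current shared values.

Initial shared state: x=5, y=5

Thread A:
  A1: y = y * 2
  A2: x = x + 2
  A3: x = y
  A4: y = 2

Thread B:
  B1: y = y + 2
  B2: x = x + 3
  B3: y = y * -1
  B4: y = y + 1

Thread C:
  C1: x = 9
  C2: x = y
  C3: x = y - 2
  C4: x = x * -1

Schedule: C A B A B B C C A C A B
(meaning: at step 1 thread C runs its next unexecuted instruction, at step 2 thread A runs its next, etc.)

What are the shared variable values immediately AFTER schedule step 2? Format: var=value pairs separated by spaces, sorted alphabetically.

Step 1: thread C executes C1 (x = 9). Shared: x=9 y=5. PCs: A@0 B@0 C@1
Step 2: thread A executes A1 (y = y * 2). Shared: x=9 y=10. PCs: A@1 B@0 C@1

Answer: x=9 y=10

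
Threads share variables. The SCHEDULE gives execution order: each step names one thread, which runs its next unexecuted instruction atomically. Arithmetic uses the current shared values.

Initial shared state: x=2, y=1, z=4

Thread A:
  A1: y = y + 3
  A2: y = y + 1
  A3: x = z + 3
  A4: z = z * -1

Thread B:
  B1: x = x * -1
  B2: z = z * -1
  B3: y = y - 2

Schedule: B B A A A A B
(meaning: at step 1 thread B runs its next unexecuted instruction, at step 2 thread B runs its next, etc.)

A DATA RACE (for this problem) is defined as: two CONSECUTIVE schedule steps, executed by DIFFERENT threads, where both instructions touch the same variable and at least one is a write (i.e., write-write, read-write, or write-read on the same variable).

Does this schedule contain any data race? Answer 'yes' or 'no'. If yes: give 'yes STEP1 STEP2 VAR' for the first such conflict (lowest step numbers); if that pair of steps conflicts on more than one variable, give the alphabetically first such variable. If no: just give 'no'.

Answer: no

Derivation:
Steps 1,2: same thread (B). No race.
Steps 2,3: B(r=z,w=z) vs A(r=y,w=y). No conflict.
Steps 3,4: same thread (A). No race.
Steps 4,5: same thread (A). No race.
Steps 5,6: same thread (A). No race.
Steps 6,7: A(r=z,w=z) vs B(r=y,w=y). No conflict.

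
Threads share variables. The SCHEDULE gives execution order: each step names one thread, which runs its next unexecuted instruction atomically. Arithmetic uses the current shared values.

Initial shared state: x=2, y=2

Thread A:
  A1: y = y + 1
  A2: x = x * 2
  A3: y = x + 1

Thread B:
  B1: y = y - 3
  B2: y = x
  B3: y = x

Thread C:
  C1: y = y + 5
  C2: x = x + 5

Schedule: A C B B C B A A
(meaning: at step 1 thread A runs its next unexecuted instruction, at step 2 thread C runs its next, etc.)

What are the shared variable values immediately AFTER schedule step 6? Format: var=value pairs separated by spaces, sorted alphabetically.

Step 1: thread A executes A1 (y = y + 1). Shared: x=2 y=3. PCs: A@1 B@0 C@0
Step 2: thread C executes C1 (y = y + 5). Shared: x=2 y=8. PCs: A@1 B@0 C@1
Step 3: thread B executes B1 (y = y - 3). Shared: x=2 y=5. PCs: A@1 B@1 C@1
Step 4: thread B executes B2 (y = x). Shared: x=2 y=2. PCs: A@1 B@2 C@1
Step 5: thread C executes C2 (x = x + 5). Shared: x=7 y=2. PCs: A@1 B@2 C@2
Step 6: thread B executes B3 (y = x). Shared: x=7 y=7. PCs: A@1 B@3 C@2

Answer: x=7 y=7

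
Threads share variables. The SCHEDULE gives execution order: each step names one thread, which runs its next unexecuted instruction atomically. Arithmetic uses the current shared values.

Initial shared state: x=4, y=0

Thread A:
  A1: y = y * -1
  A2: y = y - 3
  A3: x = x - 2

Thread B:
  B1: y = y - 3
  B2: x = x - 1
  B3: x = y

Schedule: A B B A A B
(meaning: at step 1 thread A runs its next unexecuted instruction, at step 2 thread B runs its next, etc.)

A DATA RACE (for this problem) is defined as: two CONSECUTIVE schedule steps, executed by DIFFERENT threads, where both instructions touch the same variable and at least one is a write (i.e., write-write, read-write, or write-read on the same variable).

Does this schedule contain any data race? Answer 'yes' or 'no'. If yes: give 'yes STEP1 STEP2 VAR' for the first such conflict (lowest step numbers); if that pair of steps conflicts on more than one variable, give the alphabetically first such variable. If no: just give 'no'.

Answer: yes 1 2 y

Derivation:
Steps 1,2: A(y = y * -1) vs B(y = y - 3). RACE on y (W-W).
Steps 2,3: same thread (B). No race.
Steps 3,4: B(r=x,w=x) vs A(r=y,w=y). No conflict.
Steps 4,5: same thread (A). No race.
Steps 5,6: A(x = x - 2) vs B(x = y). RACE on x (W-W).
First conflict at steps 1,2.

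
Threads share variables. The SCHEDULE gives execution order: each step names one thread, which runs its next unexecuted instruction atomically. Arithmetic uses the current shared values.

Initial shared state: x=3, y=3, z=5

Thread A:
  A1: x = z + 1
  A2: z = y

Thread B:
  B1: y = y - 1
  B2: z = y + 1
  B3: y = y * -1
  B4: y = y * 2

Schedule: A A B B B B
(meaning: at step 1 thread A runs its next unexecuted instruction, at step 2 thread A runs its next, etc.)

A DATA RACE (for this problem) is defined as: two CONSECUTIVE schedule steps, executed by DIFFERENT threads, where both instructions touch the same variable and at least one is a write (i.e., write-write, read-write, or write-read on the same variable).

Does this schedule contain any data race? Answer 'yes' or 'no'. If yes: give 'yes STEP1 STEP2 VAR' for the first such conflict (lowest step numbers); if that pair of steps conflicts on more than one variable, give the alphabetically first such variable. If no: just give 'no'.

Answer: yes 2 3 y

Derivation:
Steps 1,2: same thread (A). No race.
Steps 2,3: A(z = y) vs B(y = y - 1). RACE on y (R-W).
Steps 3,4: same thread (B). No race.
Steps 4,5: same thread (B). No race.
Steps 5,6: same thread (B). No race.
First conflict at steps 2,3.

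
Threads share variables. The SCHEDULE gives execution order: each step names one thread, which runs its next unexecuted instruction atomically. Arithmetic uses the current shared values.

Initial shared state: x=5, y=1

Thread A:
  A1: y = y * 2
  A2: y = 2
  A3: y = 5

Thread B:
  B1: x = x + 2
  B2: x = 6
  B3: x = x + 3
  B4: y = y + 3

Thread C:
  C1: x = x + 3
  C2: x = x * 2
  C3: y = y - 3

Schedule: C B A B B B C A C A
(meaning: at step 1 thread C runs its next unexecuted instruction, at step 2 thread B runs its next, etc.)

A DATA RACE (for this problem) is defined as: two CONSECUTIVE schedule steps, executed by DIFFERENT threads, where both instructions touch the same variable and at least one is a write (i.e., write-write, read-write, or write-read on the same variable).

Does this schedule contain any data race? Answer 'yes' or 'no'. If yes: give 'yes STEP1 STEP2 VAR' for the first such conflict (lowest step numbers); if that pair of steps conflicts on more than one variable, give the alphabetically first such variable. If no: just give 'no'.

Answer: yes 1 2 x

Derivation:
Steps 1,2: C(x = x + 3) vs B(x = x + 2). RACE on x (W-W).
Steps 2,3: B(r=x,w=x) vs A(r=y,w=y). No conflict.
Steps 3,4: A(r=y,w=y) vs B(r=-,w=x). No conflict.
Steps 4,5: same thread (B). No race.
Steps 5,6: same thread (B). No race.
Steps 6,7: B(r=y,w=y) vs C(r=x,w=x). No conflict.
Steps 7,8: C(r=x,w=x) vs A(r=-,w=y). No conflict.
Steps 8,9: A(y = 2) vs C(y = y - 3). RACE on y (W-W).
Steps 9,10: C(y = y - 3) vs A(y = 5). RACE on y (W-W).
First conflict at steps 1,2.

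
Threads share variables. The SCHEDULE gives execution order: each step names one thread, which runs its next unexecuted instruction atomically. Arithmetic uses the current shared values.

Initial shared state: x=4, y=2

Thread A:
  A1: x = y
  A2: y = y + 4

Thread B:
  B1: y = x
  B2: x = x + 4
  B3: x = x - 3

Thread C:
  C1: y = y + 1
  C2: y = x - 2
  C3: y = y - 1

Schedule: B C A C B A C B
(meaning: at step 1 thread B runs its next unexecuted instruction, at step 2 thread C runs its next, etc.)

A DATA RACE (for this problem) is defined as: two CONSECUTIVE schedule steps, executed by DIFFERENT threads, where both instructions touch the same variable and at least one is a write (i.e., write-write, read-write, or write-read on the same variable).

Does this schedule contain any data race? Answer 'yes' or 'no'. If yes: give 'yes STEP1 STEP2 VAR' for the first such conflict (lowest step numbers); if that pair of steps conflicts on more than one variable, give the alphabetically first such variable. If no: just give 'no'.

Answer: yes 1 2 y

Derivation:
Steps 1,2: B(y = x) vs C(y = y + 1). RACE on y (W-W).
Steps 2,3: C(y = y + 1) vs A(x = y). RACE on y (W-R).
Steps 3,4: A(x = y) vs C(y = x - 2). RACE on x (W-R), y (R-W). Multiple vars; alphabetically first is x.
Steps 4,5: C(y = x - 2) vs B(x = x + 4). RACE on x (R-W).
Steps 5,6: B(r=x,w=x) vs A(r=y,w=y). No conflict.
Steps 6,7: A(y = y + 4) vs C(y = y - 1). RACE on y (W-W).
Steps 7,8: C(r=y,w=y) vs B(r=x,w=x). No conflict.
First conflict at steps 1,2.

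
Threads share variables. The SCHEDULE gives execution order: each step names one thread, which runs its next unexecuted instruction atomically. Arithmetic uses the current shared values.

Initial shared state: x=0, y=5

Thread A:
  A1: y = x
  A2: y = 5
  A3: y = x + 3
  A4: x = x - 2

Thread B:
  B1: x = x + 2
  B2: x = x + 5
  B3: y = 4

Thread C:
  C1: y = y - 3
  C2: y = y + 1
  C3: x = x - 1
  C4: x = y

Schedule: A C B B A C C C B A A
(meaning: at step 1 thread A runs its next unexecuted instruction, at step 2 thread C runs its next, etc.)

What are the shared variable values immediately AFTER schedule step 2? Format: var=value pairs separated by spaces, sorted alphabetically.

Answer: x=0 y=-3

Derivation:
Step 1: thread A executes A1 (y = x). Shared: x=0 y=0. PCs: A@1 B@0 C@0
Step 2: thread C executes C1 (y = y - 3). Shared: x=0 y=-3. PCs: A@1 B@0 C@1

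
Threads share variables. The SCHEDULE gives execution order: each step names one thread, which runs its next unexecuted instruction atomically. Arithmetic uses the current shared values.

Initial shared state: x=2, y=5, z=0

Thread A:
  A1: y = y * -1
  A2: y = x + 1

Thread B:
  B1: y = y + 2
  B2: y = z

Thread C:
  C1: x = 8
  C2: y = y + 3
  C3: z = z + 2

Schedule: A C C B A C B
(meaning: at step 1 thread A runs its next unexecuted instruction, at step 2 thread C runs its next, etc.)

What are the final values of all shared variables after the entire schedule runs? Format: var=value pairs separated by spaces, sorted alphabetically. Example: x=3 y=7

Step 1: thread A executes A1 (y = y * -1). Shared: x=2 y=-5 z=0. PCs: A@1 B@0 C@0
Step 2: thread C executes C1 (x = 8). Shared: x=8 y=-5 z=0. PCs: A@1 B@0 C@1
Step 3: thread C executes C2 (y = y + 3). Shared: x=8 y=-2 z=0. PCs: A@1 B@0 C@2
Step 4: thread B executes B1 (y = y + 2). Shared: x=8 y=0 z=0. PCs: A@1 B@1 C@2
Step 5: thread A executes A2 (y = x + 1). Shared: x=8 y=9 z=0. PCs: A@2 B@1 C@2
Step 6: thread C executes C3 (z = z + 2). Shared: x=8 y=9 z=2. PCs: A@2 B@1 C@3
Step 7: thread B executes B2 (y = z). Shared: x=8 y=2 z=2. PCs: A@2 B@2 C@3

Answer: x=8 y=2 z=2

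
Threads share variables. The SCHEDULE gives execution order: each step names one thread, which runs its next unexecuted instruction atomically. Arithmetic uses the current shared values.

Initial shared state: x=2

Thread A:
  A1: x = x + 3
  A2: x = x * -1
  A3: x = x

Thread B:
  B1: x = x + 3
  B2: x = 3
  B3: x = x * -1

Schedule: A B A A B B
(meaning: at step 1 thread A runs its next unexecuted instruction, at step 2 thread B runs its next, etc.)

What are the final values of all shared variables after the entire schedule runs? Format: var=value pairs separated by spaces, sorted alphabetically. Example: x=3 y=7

Step 1: thread A executes A1 (x = x + 3). Shared: x=5. PCs: A@1 B@0
Step 2: thread B executes B1 (x = x + 3). Shared: x=8. PCs: A@1 B@1
Step 3: thread A executes A2 (x = x * -1). Shared: x=-8. PCs: A@2 B@1
Step 4: thread A executes A3 (x = x). Shared: x=-8. PCs: A@3 B@1
Step 5: thread B executes B2 (x = 3). Shared: x=3. PCs: A@3 B@2
Step 6: thread B executes B3 (x = x * -1). Shared: x=-3. PCs: A@3 B@3

Answer: x=-3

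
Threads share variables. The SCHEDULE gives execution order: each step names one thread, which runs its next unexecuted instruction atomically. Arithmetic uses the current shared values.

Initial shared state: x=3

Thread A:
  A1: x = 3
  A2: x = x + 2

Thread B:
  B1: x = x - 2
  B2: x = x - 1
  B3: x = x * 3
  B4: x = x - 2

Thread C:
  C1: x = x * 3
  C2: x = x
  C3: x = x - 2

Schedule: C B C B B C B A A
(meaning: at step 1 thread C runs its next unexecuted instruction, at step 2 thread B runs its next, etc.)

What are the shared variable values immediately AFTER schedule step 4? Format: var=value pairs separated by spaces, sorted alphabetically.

Answer: x=6

Derivation:
Step 1: thread C executes C1 (x = x * 3). Shared: x=9. PCs: A@0 B@0 C@1
Step 2: thread B executes B1 (x = x - 2). Shared: x=7. PCs: A@0 B@1 C@1
Step 3: thread C executes C2 (x = x). Shared: x=7. PCs: A@0 B@1 C@2
Step 4: thread B executes B2 (x = x - 1). Shared: x=6. PCs: A@0 B@2 C@2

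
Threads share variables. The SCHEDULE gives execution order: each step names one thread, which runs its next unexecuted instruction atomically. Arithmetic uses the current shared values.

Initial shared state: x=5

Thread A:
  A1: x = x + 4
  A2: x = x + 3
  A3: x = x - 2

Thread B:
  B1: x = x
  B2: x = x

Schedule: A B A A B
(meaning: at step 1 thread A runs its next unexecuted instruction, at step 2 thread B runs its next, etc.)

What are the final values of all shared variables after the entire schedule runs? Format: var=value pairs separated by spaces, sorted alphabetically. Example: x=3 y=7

Answer: x=10

Derivation:
Step 1: thread A executes A1 (x = x + 4). Shared: x=9. PCs: A@1 B@0
Step 2: thread B executes B1 (x = x). Shared: x=9. PCs: A@1 B@1
Step 3: thread A executes A2 (x = x + 3). Shared: x=12. PCs: A@2 B@1
Step 4: thread A executes A3 (x = x - 2). Shared: x=10. PCs: A@3 B@1
Step 5: thread B executes B2 (x = x). Shared: x=10. PCs: A@3 B@2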